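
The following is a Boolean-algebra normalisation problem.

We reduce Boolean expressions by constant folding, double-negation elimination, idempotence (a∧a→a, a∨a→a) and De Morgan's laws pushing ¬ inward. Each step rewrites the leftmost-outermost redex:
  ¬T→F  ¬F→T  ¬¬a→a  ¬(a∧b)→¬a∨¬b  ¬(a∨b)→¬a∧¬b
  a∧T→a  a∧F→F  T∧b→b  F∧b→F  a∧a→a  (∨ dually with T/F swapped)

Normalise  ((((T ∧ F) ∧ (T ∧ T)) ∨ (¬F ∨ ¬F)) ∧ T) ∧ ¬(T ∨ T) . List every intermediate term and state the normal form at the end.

Answer: normal form = F  (in 10 steps)

Derivation:
  start: ((((T ∧ F) ∧ (T ∧ T)) ∨ (¬F ∨ ¬F)) ∧ T) ∧ ¬(T ∨ T)
  step 1: (((T ∧ F) ∧ (T ∧ T)) ∨ (¬F ∨ ¬F)) ∧ ¬(T ∨ T)
  step 2: ((F ∧ (T ∧ T)) ∨ (¬F ∨ ¬F)) ∧ ¬(T ∨ T)
  step 3: (F ∨ (¬F ∨ ¬F)) ∧ ¬(T ∨ T)
  step 4: (¬F ∨ ¬F) ∧ ¬(T ∨ T)
  step 5: ¬F ∧ ¬(T ∨ T)
  step 6: T ∧ ¬(T ∨ T)
  step 7: ¬(T ∨ T)
  step 8: ¬T ∧ ¬T
  step 9: ¬T
  step 10: F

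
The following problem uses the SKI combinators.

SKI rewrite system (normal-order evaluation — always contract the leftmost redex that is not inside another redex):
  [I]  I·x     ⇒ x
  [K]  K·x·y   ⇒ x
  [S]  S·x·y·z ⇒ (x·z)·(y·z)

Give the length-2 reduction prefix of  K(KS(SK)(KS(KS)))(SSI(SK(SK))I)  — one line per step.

  start: K(KS(SK)(KS(KS)))(SSI(SK(SK))I)
  step 1: KS(SK)(KS(KS))
  step 2: S(KS(KS))

Answer: after 2 steps: S(KS(KS))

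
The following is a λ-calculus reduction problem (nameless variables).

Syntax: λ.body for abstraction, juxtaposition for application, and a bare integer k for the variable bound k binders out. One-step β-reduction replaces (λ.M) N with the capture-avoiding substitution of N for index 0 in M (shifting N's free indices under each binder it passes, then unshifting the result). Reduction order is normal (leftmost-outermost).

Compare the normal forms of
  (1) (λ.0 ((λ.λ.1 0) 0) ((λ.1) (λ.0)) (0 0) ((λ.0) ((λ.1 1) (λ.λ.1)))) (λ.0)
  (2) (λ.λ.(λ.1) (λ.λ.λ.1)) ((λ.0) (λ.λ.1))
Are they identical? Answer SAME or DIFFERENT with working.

Term A:
  start: (λ.0 ((λ.λ.1 0) 0) ((λ.1) (λ.0)) (0 0) ((λ.0) ((λ.1 1) (λ.λ.1)))) (λ.0)
  [1] (λ.0) ((λ.λ.1 0) (λ.0)) ((λ.λ.0) (λ.0)) ((λ.0) (λ.0)) ((λ.0) ((λ.(λ.0) (λ.0)) (λ.λ.1)))
  [2] (λ.λ.1 0) (λ.0) ((λ.λ.0) (λ.0)) ((λ.0) (λ.0)) ((λ.0) ((λ.(λ.0) (λ.0)) (λ.λ.1)))
  [3] (λ.(λ.0) 0) ((λ.λ.0) (λ.0)) ((λ.0) (λ.0)) ((λ.0) ((λ.(λ.0) (λ.0)) (λ.λ.1)))
  [4] (λ.0) ((λ.λ.0) (λ.0)) ((λ.0) (λ.0)) ((λ.0) ((λ.(λ.0) (λ.0)) (λ.λ.1)))
  [5] (λ.λ.0) (λ.0) ((λ.0) (λ.0)) ((λ.0) ((λ.(λ.0) (λ.0)) (λ.λ.1)))
  [6] (λ.0) ((λ.0) (λ.0)) ((λ.0) ((λ.(λ.0) (λ.0)) (λ.λ.1)))
  [7] (λ.0) (λ.0) ((λ.0) ((λ.(λ.0) (λ.0)) (λ.λ.1)))
  [8] (λ.0) ((λ.0) ((λ.(λ.0) (λ.0)) (λ.λ.1)))
  [9] (λ.0) ((λ.(λ.0) (λ.0)) (λ.λ.1))
  [10] (λ.(λ.0) (λ.0)) (λ.λ.1)
  [11] (λ.0) (λ.0)
  [12] λ.0

Term B:
  start: (λ.λ.(λ.1) (λ.λ.λ.1)) ((λ.0) (λ.λ.1))
  [1] λ.(λ.1) (λ.λ.λ.1)
  [2] λ.0

Answer: SAME — A ⇓ λ.0, B ⇓ λ.0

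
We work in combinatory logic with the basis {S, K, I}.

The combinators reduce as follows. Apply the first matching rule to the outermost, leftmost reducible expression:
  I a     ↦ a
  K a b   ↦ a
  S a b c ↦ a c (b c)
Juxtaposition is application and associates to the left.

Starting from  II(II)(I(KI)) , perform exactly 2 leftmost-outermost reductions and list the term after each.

  start: II(II)(I(KI))
  [1] I(II)(I(KI))
  [2] II(I(KI))

Answer: after 2 steps: II(I(KI))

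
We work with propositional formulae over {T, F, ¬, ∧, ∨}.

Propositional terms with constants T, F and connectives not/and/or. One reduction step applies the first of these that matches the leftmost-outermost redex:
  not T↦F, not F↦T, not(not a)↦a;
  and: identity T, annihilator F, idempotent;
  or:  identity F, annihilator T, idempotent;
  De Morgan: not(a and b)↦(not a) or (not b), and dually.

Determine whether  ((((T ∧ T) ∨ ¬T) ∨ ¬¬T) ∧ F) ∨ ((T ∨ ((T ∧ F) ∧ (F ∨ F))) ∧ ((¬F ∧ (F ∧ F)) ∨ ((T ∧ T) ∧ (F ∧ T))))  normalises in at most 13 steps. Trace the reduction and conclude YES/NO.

  start: ((((T ∧ T) ∨ ¬T) ∨ ¬¬T) ∧ F) ∨ ((T ∨ ((T ∧ F) ∧ (F ∨ F))) ∧ ((¬F ∧ (F ∧ F)) ∨ ((T ∧ T) ∧ (F ∧ T))))
  →1  F ∨ ((T ∨ ((T ∧ F) ∧ (F ∨ F))) ∧ ((¬F ∧ (F ∧ F)) ∨ ((T ∧ T) ∧ (F ∧ T))))
  →2  (T ∨ ((T ∧ F) ∧ (F ∨ F))) ∧ ((¬F ∧ (F ∧ F)) ∨ ((T ∧ T) ∧ (F ∧ T)))
  →3  T ∧ ((¬F ∧ (F ∧ F)) ∨ ((T ∧ T) ∧ (F ∧ T)))
  →4  (¬F ∧ (F ∧ F)) ∨ ((T ∧ T) ∧ (F ∧ T))
  →5  (T ∧ (F ∧ F)) ∨ ((T ∧ T) ∧ (F ∧ T))
  →6  (F ∧ F) ∨ ((T ∧ T) ∧ (F ∧ T))
  →7  F ∨ ((T ∧ T) ∧ (F ∧ T))
  →8  (T ∧ T) ∧ (F ∧ T)
  →9  T ∧ (F ∧ T)
  →10  F ∧ T
  →11  F

Answer: YES — reaches normal form F in 11 ≤ 13 steps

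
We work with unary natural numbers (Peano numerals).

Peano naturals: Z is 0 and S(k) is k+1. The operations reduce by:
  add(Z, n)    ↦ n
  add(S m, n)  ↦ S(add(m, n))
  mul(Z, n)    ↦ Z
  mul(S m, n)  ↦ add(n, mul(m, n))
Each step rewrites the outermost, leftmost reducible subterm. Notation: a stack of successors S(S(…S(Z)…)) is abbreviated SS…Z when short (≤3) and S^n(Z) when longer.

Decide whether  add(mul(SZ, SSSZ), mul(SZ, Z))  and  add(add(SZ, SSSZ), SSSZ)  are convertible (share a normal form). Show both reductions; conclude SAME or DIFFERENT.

Answer: DIFFERENT — A ⇓ SSSZ, B ⇓ S^7(Z)

Working:
Term A:
  start: add(mul(SZ, SSSZ), mul(SZ, Z))
  [1] add(add(SSSZ, mul(Z, SSSZ)), mul(SZ, Z))
  [2] add(S(add(SSZ, mul(Z, SSSZ))), mul(SZ, Z))
  [3] S(add(add(SSZ, mul(Z, SSSZ)), mul(SZ, Z)))
  [4] S(add(S(add(SZ, mul(Z, SSSZ))), mul(SZ, Z)))
  [5] S(S(add(add(SZ, mul(Z, SSSZ)), mul(SZ, Z))))
  [6] S(S(add(S(add(Z, mul(Z, SSSZ))), mul(SZ, Z))))
  [7] S(S(S(add(add(Z, mul(Z, SSSZ)), mul(SZ, Z)))))
  [8] S(S(S(add(mul(Z, SSSZ), mul(SZ, Z)))))
  [9] S(S(S(add(Z, mul(SZ, Z)))))
  [10] S(S(S(mul(SZ, Z))))
  [11] S(S(S(add(Z, mul(Z, Z)))))
  [12] S(S(S(mul(Z, Z))))
  [13] SSSZ

Term B:
  start: add(add(SZ, SSSZ), SSSZ)
  [1] add(S(add(Z, SSSZ)), SSSZ)
  [2] S(add(add(Z, SSSZ), SSSZ))
  [3] S(add(SSSZ, SSSZ))
  [4] S(S(add(SSZ, SSSZ)))
  [5] S(S(S(add(SZ, SSSZ))))
  [6] S(S(S(S(add(Z, SSSZ)))))
  [7] S^7(Z)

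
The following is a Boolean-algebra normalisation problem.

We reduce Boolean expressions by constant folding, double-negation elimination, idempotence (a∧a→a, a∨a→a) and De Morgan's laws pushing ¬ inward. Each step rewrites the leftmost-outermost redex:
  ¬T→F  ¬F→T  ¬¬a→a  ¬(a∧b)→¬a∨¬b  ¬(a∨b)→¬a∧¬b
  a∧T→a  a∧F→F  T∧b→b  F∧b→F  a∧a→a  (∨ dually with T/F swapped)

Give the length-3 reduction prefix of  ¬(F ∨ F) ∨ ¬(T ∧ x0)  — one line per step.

  start: ¬(F ∨ F) ∨ ¬(T ∧ x0)
  [1] (¬F ∧ ¬F) ∨ ¬(T ∧ x0)
  [2] ¬F ∨ ¬(T ∧ x0)
  [3] T ∨ ¬(T ∧ x0)

Answer: after 3 steps: T ∨ ¬(T ∧ x0)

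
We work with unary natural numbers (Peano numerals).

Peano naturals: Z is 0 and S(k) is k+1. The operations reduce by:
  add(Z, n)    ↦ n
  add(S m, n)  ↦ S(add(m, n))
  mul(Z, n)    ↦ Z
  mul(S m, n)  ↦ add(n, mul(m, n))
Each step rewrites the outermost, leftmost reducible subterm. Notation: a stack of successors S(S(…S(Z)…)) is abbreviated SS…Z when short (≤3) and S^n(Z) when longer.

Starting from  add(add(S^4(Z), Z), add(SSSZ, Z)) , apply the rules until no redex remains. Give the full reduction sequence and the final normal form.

  start: add(add(S^4(Z), Z), add(SSSZ, Z))
  [1] add(S(add(SSSZ, Z)), add(SSSZ, Z))
  [2] S(add(add(SSSZ, Z), add(SSSZ, Z)))
  [3] S(add(S(add(SSZ, Z)), add(SSSZ, Z)))
  [4] S(S(add(add(SSZ, Z), add(SSSZ, Z))))
  [5] S(S(add(S(add(SZ, Z)), add(SSSZ, Z))))
  [6] S(S(S(add(add(SZ, Z), add(SSSZ, Z)))))
  [7] S(S(S(add(S(add(Z, Z)), add(SSSZ, Z)))))
  [8] S(S(S(S(add(add(Z, Z), add(SSSZ, Z))))))
  [9] S(S(S(S(add(Z, add(SSSZ, Z))))))
  [10] S(S(S(S(add(SSSZ, Z)))))
  [11] S(S(S(S(S(add(SSZ, Z))))))
  [12] S(S(S(S(S(S(add(SZ, Z)))))))
  [13] S(S(S(S(S(S(S(add(Z, Z))))))))
  [14] S^7(Z)

Answer: normal form = S^7(Z)  (in 14 steps)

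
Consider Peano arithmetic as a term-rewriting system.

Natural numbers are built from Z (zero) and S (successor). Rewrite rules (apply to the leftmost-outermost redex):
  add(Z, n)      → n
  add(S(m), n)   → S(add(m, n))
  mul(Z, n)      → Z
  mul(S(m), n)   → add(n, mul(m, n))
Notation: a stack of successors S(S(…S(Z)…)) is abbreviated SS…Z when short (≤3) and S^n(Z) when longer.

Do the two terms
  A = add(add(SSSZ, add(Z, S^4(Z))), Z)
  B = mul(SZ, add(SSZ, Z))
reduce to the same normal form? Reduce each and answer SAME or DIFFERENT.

Term A:
  start: add(add(SSSZ, add(Z, S^4(Z))), Z)
  step 1: add(S(add(SSZ, add(Z, S^4(Z)))), Z)
  step 2: S(add(add(SSZ, add(Z, S^4(Z))), Z))
  step 3: S(add(S(add(SZ, add(Z, S^4(Z)))), Z))
  step 4: S(S(add(add(SZ, add(Z, S^4(Z))), Z)))
  step 5: S(S(add(S(add(Z, add(Z, S^4(Z)))), Z)))
  step 6: S(S(S(add(add(Z, add(Z, S^4(Z))), Z))))
  step 7: S(S(S(add(add(Z, S^4(Z)), Z))))
  step 8: S(S(S(add(S^4(Z), Z))))
  step 9: S(S(S(S(add(SSSZ, Z)))))
  step 10: S(S(S(S(S(add(SSZ, Z))))))
  step 11: S(S(S(S(S(S(add(SZ, Z)))))))
  step 12: S(S(S(S(S(S(S(add(Z, Z))))))))
  step 13: S^7(Z)

Term B:
  start: mul(SZ, add(SSZ, Z))
  step 1: add(add(SSZ, Z), mul(Z, add(SSZ, Z)))
  step 2: add(S(add(SZ, Z)), mul(Z, add(SSZ, Z)))
  step 3: S(add(add(SZ, Z), mul(Z, add(SSZ, Z))))
  step 4: S(add(S(add(Z, Z)), mul(Z, add(SSZ, Z))))
  step 5: S(S(add(add(Z, Z), mul(Z, add(SSZ, Z)))))
  step 6: S(S(add(Z, mul(Z, add(SSZ, Z)))))
  step 7: S(S(mul(Z, add(SSZ, Z))))
  step 8: SSZ

Answer: DIFFERENT — A ⇓ S^7(Z), B ⇓ SSZ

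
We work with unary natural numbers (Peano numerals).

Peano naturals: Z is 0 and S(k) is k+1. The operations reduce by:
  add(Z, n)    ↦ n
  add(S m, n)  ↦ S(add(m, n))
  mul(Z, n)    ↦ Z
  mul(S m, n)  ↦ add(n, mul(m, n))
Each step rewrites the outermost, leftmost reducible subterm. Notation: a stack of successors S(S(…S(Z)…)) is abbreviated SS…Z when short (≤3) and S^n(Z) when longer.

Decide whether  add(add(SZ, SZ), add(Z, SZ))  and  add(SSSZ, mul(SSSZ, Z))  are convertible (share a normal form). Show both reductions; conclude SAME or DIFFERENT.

Answer: SAME — A ⇓ SSSZ, B ⇓ SSSZ

Working:
Term A:
  start: add(add(SZ, SZ), add(Z, SZ))
  step 1: add(S(add(Z, SZ)), add(Z, SZ))
  step 2: S(add(add(Z, SZ), add(Z, SZ)))
  step 3: S(add(SZ, add(Z, SZ)))
  step 4: S(S(add(Z, add(Z, SZ))))
  step 5: S(S(add(Z, SZ)))
  step 6: SSSZ

Term B:
  start: add(SSSZ, mul(SSSZ, Z))
  step 1: S(add(SSZ, mul(SSSZ, Z)))
  step 2: S(S(add(SZ, mul(SSSZ, Z))))
  step 3: S(S(S(add(Z, mul(SSSZ, Z)))))
  step 4: S(S(S(mul(SSSZ, Z))))
  step 5: S(S(S(add(Z, mul(SSZ, Z)))))
  step 6: S(S(S(mul(SSZ, Z))))
  step 7: S(S(S(add(Z, mul(SZ, Z)))))
  step 8: S(S(S(mul(SZ, Z))))
  step 9: S(S(S(add(Z, mul(Z, Z)))))
  step 10: S(S(S(mul(Z, Z))))
  step 11: SSSZ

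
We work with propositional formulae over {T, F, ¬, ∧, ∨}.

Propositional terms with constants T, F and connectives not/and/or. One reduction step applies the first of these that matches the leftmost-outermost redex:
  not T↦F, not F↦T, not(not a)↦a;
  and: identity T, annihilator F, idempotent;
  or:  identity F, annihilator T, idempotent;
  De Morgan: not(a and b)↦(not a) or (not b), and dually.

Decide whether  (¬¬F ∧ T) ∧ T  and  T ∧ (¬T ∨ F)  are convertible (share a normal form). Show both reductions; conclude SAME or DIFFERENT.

Term A:
  start: (¬¬F ∧ T) ∧ T
  →1  ¬¬F ∧ T
  →2  ¬¬F
  →3  F

Term B:
  start: T ∧ (¬T ∨ F)
  →1  ¬T ∨ F
  →2  ¬T
  →3  F

Answer: SAME — A ⇓ F, B ⇓ F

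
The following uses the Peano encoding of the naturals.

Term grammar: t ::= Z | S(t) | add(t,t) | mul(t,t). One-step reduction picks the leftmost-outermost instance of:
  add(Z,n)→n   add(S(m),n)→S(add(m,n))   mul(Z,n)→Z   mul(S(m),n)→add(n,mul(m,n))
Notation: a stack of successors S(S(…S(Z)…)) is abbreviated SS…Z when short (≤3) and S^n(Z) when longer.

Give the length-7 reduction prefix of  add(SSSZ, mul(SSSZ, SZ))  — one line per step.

  start: add(SSSZ, mul(SSSZ, SZ))
  step 1: S(add(SSZ, mul(SSSZ, SZ)))
  step 2: S(S(add(SZ, mul(SSSZ, SZ))))
  step 3: S(S(S(add(Z, mul(SSSZ, SZ)))))
  step 4: S(S(S(mul(SSSZ, SZ))))
  step 5: S(S(S(add(SZ, mul(SSZ, SZ)))))
  step 6: S(S(S(S(add(Z, mul(SSZ, SZ))))))
  step 7: S(S(S(S(mul(SSZ, SZ)))))

Answer: after 7 steps: S(S(S(S(mul(SSZ, SZ)))))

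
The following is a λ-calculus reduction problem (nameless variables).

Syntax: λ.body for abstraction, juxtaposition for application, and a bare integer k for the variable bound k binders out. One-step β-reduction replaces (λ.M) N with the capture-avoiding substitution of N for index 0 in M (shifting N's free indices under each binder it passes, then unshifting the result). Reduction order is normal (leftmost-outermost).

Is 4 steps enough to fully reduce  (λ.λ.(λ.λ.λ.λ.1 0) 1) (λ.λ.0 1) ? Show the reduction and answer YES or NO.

  start: (λ.λ.(λ.λ.λ.λ.1 0) 1) (λ.λ.0 1)
  step 1: λ.(λ.λ.λ.λ.1 0) (λ.λ.0 1)
  step 2: λ.λ.λ.λ.1 0

Answer: YES — reaches normal form λ.λ.λ.λ.1 0 in 2 ≤ 4 steps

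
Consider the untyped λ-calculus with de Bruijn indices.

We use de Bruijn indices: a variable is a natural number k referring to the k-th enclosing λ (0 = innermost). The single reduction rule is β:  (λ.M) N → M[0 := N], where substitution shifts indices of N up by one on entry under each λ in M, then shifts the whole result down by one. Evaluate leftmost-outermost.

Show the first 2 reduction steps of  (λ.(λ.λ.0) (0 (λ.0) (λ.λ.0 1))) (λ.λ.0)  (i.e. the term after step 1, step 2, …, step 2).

Answer: after 2 steps: λ.0

Reduction:
  start: (λ.(λ.λ.0) (0 (λ.0) (λ.λ.0 1))) (λ.λ.0)
  →1  (λ.λ.0) ((λ.λ.0) (λ.0) (λ.λ.0 1))
  →2  λ.0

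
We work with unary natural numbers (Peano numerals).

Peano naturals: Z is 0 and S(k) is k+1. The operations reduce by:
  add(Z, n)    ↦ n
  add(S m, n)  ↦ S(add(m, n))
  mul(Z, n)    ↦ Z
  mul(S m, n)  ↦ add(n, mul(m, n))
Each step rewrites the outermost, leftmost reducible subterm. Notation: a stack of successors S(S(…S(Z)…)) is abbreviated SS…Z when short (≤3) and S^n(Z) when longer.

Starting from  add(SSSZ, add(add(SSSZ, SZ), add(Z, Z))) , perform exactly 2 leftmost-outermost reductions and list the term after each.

Answer: after 2 steps: S(S(add(SZ, add(add(SSSZ, SZ), add(Z, Z)))))

Working:
  start: add(SSSZ, add(add(SSSZ, SZ), add(Z, Z)))
  [1] S(add(SSZ, add(add(SSSZ, SZ), add(Z, Z))))
  [2] S(S(add(SZ, add(add(SSSZ, SZ), add(Z, Z)))))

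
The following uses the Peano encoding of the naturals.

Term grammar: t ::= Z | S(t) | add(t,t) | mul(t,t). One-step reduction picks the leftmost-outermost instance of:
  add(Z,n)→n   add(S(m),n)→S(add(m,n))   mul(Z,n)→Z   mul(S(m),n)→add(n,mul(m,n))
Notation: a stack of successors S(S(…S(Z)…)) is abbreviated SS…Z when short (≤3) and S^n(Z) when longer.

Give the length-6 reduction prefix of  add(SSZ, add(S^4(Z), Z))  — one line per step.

  start: add(SSZ, add(S^4(Z), Z))
  step 1: S(add(SZ, add(S^4(Z), Z)))
  step 2: S(S(add(Z, add(S^4(Z), Z))))
  step 3: S(S(add(S^4(Z), Z)))
  step 4: S(S(S(add(SSSZ, Z))))
  step 5: S(S(S(S(add(SSZ, Z)))))
  step 6: S(S(S(S(S(add(SZ, Z))))))

Answer: after 6 steps: S(S(S(S(S(add(SZ, Z))))))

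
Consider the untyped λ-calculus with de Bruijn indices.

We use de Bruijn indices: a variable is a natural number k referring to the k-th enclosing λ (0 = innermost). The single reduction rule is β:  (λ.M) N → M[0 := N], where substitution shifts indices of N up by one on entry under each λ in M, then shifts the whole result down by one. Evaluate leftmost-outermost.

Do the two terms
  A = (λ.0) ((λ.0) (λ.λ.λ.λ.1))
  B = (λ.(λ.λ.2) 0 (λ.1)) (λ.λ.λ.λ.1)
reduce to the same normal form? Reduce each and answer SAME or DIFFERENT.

Term A:
  start: (λ.0) ((λ.0) (λ.λ.λ.λ.1))
  step 1: (λ.0) (λ.λ.λ.λ.1)
  step 2: λ.λ.λ.λ.1

Term B:
  start: (λ.(λ.λ.2) 0 (λ.1)) (λ.λ.λ.λ.1)
  step 1: (λ.λ.λ.λ.λ.λ.1) (λ.λ.λ.λ.1) (λ.λ.λ.λ.λ.1)
  step 2: (λ.λ.λ.λ.λ.1) (λ.λ.λ.λ.λ.1)
  step 3: λ.λ.λ.λ.1

Answer: SAME — A ⇓ λ.λ.λ.λ.1, B ⇓ λ.λ.λ.λ.1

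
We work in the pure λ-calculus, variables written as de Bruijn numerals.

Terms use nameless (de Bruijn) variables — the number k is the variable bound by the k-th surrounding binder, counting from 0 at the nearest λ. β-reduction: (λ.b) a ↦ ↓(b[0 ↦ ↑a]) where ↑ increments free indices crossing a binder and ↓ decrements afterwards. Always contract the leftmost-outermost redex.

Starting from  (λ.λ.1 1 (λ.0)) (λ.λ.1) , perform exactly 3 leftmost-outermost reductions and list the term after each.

  start: (λ.λ.1 1 (λ.0)) (λ.λ.1)
  →1  λ.(λ.λ.1) (λ.λ.1) (λ.0)
  →2  λ.(λ.λ.λ.1) (λ.0)
  →3  λ.λ.λ.1

Answer: after 3 steps: λ.λ.λ.1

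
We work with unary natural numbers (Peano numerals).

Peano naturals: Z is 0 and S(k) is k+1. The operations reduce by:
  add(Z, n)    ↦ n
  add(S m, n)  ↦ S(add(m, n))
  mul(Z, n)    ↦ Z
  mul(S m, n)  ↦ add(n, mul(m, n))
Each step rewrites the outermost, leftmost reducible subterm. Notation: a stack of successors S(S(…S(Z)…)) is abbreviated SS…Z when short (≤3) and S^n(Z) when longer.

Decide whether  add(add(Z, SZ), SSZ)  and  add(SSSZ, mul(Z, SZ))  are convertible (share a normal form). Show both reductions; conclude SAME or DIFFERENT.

Term A:
  start: add(add(Z, SZ), SSZ)
  step 1: add(SZ, SSZ)
  step 2: S(add(Z, SSZ))
  step 3: SSSZ

Term B:
  start: add(SSSZ, mul(Z, SZ))
  step 1: S(add(SSZ, mul(Z, SZ)))
  step 2: S(S(add(SZ, mul(Z, SZ))))
  step 3: S(S(S(add(Z, mul(Z, SZ)))))
  step 4: S(S(S(mul(Z, SZ))))
  step 5: SSSZ

Answer: SAME — A ⇓ SSSZ, B ⇓ SSSZ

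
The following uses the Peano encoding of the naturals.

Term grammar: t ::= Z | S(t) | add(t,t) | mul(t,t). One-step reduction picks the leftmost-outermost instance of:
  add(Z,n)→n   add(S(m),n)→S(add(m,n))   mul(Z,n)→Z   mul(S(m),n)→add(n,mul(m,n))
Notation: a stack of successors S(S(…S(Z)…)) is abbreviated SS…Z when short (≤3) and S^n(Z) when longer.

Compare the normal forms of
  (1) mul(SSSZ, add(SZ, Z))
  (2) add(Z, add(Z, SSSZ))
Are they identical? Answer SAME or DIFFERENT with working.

Term A:
  start: mul(SSSZ, add(SZ, Z))
  [1] add(add(SZ, Z), mul(SSZ, add(SZ, Z)))
  [2] add(S(add(Z, Z)), mul(SSZ, add(SZ, Z)))
  [3] S(add(add(Z, Z), mul(SSZ, add(SZ, Z))))
  [4] S(add(Z, mul(SSZ, add(SZ, Z))))
  [5] S(mul(SSZ, add(SZ, Z)))
  [6] S(add(add(SZ, Z), mul(SZ, add(SZ, Z))))
  [7] S(add(S(add(Z, Z)), mul(SZ, add(SZ, Z))))
  [8] S(S(add(add(Z, Z), mul(SZ, add(SZ, Z)))))
  [9] S(S(add(Z, mul(SZ, add(SZ, Z)))))
  [10] S(S(mul(SZ, add(SZ, Z))))
  [11] S(S(add(add(SZ, Z), mul(Z, add(SZ, Z)))))
  [12] S(S(add(S(add(Z, Z)), mul(Z, add(SZ, Z)))))
  [13] S(S(S(add(add(Z, Z), mul(Z, add(SZ, Z))))))
  [14] S(S(S(add(Z, mul(Z, add(SZ, Z))))))
  [15] S(S(S(mul(Z, add(SZ, Z)))))
  [16] SSSZ

Term B:
  start: add(Z, add(Z, SSSZ))
  [1] add(Z, SSSZ)
  [2] SSSZ

Answer: SAME — A ⇓ SSSZ, B ⇓ SSSZ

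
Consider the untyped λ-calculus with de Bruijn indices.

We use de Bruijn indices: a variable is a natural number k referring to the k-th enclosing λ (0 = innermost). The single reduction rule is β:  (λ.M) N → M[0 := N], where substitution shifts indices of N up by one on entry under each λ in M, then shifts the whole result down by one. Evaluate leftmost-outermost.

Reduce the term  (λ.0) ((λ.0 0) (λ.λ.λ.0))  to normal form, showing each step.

Answer: normal form = λ.λ.0  (in 3 steps)

Reduction:
  start: (λ.0) ((λ.0 0) (λ.λ.λ.0))
  →1  (λ.0 0) (λ.λ.λ.0)
  →2  (λ.λ.λ.0) (λ.λ.λ.0)
  →3  λ.λ.0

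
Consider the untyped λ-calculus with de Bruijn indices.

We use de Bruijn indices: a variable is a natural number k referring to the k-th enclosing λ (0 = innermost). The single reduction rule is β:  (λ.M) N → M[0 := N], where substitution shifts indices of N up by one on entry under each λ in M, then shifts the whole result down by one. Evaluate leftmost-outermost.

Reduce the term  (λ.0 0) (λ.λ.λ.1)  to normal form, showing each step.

Answer: normal form = λ.λ.1  (in 2 steps)

Derivation:
  start: (λ.0 0) (λ.λ.λ.1)
  [1] (λ.λ.λ.1) (λ.λ.λ.1)
  [2] λ.λ.1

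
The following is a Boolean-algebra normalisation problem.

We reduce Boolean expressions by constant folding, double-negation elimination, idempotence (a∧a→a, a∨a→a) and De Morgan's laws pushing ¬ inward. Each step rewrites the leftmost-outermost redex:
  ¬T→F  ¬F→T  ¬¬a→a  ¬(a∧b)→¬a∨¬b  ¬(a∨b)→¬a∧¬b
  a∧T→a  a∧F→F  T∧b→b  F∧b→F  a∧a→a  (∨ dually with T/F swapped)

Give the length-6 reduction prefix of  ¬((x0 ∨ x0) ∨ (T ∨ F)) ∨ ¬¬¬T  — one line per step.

  start: ¬((x0 ∨ x0) ∨ (T ∨ F)) ∨ ¬¬¬T
  →1  (¬(x0 ∨ x0) ∧ ¬(T ∨ F)) ∨ ¬¬¬T
  →2  ((¬x0 ∧ ¬x0) ∧ ¬(T ∨ F)) ∨ ¬¬¬T
  →3  (¬x0 ∧ ¬(T ∨ F)) ∨ ¬¬¬T
  →4  (¬x0 ∧ (¬T ∧ ¬F)) ∨ ¬¬¬T
  →5  (¬x0 ∧ (F ∧ ¬F)) ∨ ¬¬¬T
  →6  (¬x0 ∧ F) ∨ ¬¬¬T

Answer: after 6 steps: (¬x0 ∧ F) ∨ ¬¬¬T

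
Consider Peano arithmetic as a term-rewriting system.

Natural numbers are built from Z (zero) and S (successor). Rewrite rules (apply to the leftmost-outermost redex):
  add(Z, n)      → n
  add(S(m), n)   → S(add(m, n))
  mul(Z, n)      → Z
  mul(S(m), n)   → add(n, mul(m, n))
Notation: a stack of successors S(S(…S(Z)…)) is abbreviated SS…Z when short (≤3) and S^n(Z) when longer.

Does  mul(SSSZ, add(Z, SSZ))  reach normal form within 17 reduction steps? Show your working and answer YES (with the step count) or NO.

  start: mul(SSSZ, add(Z, SSZ))
  →1  add(add(Z, SSZ), mul(SSZ, add(Z, SSZ)))
  →2  add(SSZ, mul(SSZ, add(Z, SSZ)))
  →3  S(add(SZ, mul(SSZ, add(Z, SSZ))))
  →4  S(S(add(Z, mul(SSZ, add(Z, SSZ)))))
  →5  S(S(mul(SSZ, add(Z, SSZ))))
  →6  S(S(add(add(Z, SSZ), mul(SZ, add(Z, SSZ)))))
  →7  S(S(add(SSZ, mul(SZ, add(Z, SSZ)))))
  →8  S(S(S(add(SZ, mul(SZ, add(Z, SSZ))))))
  →9  S(S(S(S(add(Z, mul(SZ, add(Z, SSZ)))))))
  →10  S(S(S(S(mul(SZ, add(Z, SSZ))))))
  →11  S(S(S(S(add(add(Z, SSZ), mul(Z, add(Z, SSZ)))))))
  →12  S(S(S(S(add(SSZ, mul(Z, add(Z, SSZ)))))))
  →13  S(S(S(S(S(add(SZ, mul(Z, add(Z, SSZ))))))))
  →14  S(S(S(S(S(S(add(Z, mul(Z, add(Z, SSZ)))))))))
  →15  S(S(S(S(S(S(mul(Z, add(Z, SSZ))))))))
  →16  S^6(Z)

Answer: YES — reaches normal form S^6(Z) in 16 ≤ 17 steps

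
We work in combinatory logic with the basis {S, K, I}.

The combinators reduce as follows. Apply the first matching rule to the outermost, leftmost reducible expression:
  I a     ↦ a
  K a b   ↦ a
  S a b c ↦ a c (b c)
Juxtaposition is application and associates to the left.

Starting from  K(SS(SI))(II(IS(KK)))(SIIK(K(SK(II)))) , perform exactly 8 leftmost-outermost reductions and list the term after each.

  start: K(SS(SI))(II(IS(KK)))(SIIK(K(SK(II))))
  →1  SS(SI)(SIIK(K(SK(II))))
  →2  S(SIIK(K(SK(II))))(SI(SIIK(K(SK(II)))))
  →3  S(IK(IK)(K(SK(II))))(SI(SIIK(K(SK(II)))))
  →4  S(K(IK)(K(SK(II))))(SI(SIIK(K(SK(II)))))
  →5  S(IK)(SI(SIIK(K(SK(II)))))
  →6  SK(SI(SIIK(K(SK(II)))))
  →7  SK(SI(IK(IK)(K(SK(II)))))
  →8  SK(SI(K(IK)(K(SK(II)))))

Answer: after 8 steps: SK(SI(K(IK)(K(SK(II)))))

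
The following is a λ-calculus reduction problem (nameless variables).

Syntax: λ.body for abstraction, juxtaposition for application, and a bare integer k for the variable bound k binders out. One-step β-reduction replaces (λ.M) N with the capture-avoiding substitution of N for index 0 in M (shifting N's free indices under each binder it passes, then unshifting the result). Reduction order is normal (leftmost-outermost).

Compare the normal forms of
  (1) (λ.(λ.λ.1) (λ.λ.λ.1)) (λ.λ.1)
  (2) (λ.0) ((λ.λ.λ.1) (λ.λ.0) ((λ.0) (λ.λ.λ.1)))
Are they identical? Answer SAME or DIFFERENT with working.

Answer: SAME — A ⇓ λ.λ.λ.λ.1, B ⇓ λ.λ.λ.λ.1

Reduction:
Term A:
  start: (λ.(λ.λ.1) (λ.λ.λ.1)) (λ.λ.1)
  →1  (λ.λ.1) (λ.λ.λ.1)
  →2  λ.λ.λ.λ.1

Term B:
  start: (λ.0) ((λ.λ.λ.1) (λ.λ.0) ((λ.0) (λ.λ.λ.1)))
  →1  (λ.λ.λ.1) (λ.λ.0) ((λ.0) (λ.λ.λ.1))
  →2  (λ.λ.1) ((λ.0) (λ.λ.λ.1))
  →3  λ.(λ.0) (λ.λ.λ.1)
  →4  λ.λ.λ.λ.1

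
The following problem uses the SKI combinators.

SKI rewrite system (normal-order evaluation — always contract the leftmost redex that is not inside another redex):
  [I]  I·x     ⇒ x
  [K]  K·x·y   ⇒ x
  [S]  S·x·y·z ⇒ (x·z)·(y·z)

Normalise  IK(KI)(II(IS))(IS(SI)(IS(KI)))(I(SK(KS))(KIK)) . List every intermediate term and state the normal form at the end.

  start: IK(KI)(II(IS))(IS(SI)(IS(KI)))(I(SK(KS))(KIK))
  →1  K(KI)(II(IS))(IS(SI)(IS(KI)))(I(SK(KS))(KIK))
  →2  KI(IS(SI)(IS(KI)))(I(SK(KS))(KIK))
  →3  I(I(SK(KS))(KIK))
  →4  I(SK(KS))(KIK)
  →5  SK(KS)(KIK)
  →6  K(KIK)(KS(KIK))
  →7  KIK
  →8  I

Answer: normal form = I  (in 8 steps)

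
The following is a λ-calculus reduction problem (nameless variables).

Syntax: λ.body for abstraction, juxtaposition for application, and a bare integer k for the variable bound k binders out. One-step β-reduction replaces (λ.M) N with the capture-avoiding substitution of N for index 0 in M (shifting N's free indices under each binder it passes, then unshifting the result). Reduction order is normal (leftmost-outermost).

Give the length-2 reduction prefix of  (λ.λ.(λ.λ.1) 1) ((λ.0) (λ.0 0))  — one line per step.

  start: (λ.λ.(λ.λ.1) 1) ((λ.0) (λ.0 0))
  step 1: λ.(λ.λ.1) ((λ.0) (λ.0 0))
  step 2: λ.λ.(λ.0) (λ.0 0)

Answer: after 2 steps: λ.λ.(λ.0) (λ.0 0)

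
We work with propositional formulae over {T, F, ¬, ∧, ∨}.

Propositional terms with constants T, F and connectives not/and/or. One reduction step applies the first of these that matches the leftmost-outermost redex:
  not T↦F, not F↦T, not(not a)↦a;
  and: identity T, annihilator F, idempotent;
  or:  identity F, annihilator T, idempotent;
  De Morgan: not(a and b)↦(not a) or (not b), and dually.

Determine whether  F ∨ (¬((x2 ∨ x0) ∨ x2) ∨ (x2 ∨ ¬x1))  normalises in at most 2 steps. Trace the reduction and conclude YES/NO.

  start: F ∨ (¬((x2 ∨ x0) ∨ x2) ∨ (x2 ∨ ¬x1))
  step 1: ¬((x2 ∨ x0) ∨ x2) ∨ (x2 ∨ ¬x1)
  step 2: (¬(x2 ∨ x0) ∧ ¬x2) ∨ (x2 ∨ ¬x1)

Answer: NO — after 2 steps the term is (¬(x2 ∨ x0) ∧ ¬x2) ∨ (x2 ∨ ¬x1), not yet normal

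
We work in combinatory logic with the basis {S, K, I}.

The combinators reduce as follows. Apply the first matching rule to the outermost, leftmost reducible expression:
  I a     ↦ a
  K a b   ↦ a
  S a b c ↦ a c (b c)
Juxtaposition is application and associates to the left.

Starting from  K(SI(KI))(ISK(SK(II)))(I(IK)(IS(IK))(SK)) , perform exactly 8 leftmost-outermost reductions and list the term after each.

  start: K(SI(KI))(ISK(SK(II)))(I(IK)(IS(IK))(SK))
  →1  SI(KI)(I(IK)(IS(IK))(SK))
  →2  I(I(IK)(IS(IK))(SK))(KI(I(IK)(IS(IK))(SK)))
  →3  I(IK)(IS(IK))(SK)(KI(I(IK)(IS(IK))(SK)))
  →4  IK(IS(IK))(SK)(KI(I(IK)(IS(IK))(SK)))
  →5  K(IS(IK))(SK)(KI(I(IK)(IS(IK))(SK)))
  →6  IS(IK)(KI(I(IK)(IS(IK))(SK)))
  →7  S(IK)(KI(I(IK)(IS(IK))(SK)))
  →8  SK(KI(I(IK)(IS(IK))(SK)))

Answer: after 8 steps: SK(KI(I(IK)(IS(IK))(SK)))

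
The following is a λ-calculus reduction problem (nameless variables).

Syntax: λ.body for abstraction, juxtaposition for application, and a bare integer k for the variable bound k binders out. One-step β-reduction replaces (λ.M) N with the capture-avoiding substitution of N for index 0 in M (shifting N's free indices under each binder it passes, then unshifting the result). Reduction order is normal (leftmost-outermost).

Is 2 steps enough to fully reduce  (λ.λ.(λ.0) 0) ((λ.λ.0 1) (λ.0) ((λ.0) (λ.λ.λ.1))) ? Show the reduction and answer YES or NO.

  start: (λ.λ.(λ.0) 0) ((λ.λ.0 1) (λ.0) ((λ.0) (λ.λ.λ.1)))
  step 1: λ.(λ.0) 0
  step 2: λ.0

Answer: YES — reaches normal form λ.0 in 2 ≤ 2 steps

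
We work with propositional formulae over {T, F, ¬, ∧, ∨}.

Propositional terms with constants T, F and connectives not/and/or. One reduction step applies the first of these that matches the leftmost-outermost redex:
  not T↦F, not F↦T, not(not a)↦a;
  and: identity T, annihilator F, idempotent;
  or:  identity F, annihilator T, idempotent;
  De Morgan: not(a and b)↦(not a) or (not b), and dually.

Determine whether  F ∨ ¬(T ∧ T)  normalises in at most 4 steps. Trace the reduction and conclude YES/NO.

Answer: YES — reaches normal form F in 4 ≤ 4 steps

Reduction:
  start: F ∨ ¬(T ∧ T)
  step 1: ¬(T ∧ T)
  step 2: ¬T ∨ ¬T
  step 3: ¬T
  step 4: F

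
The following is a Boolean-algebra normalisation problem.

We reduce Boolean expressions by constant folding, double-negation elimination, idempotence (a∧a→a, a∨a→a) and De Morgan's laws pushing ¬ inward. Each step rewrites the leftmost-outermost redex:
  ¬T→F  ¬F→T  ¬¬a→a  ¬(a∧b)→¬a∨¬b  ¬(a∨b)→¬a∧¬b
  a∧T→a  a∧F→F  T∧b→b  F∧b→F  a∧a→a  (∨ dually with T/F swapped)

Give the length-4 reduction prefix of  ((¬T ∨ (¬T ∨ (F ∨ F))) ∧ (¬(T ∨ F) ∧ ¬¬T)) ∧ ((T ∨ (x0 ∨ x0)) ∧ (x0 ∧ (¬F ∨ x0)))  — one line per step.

Answer: after 4 steps: ((F ∨ F) ∧ (¬(T ∨ F) ∧ ¬¬T)) ∧ ((T ∨ (x0 ∨ x0)) ∧ (x0 ∧ (¬F ∨ x0)))

Working:
  start: ((¬T ∨ (¬T ∨ (F ∨ F))) ∧ (¬(T ∨ F) ∧ ¬¬T)) ∧ ((T ∨ (x0 ∨ x0)) ∧ (x0 ∧ (¬F ∨ x0)))
  step 1: ((F ∨ (¬T ∨ (F ∨ F))) ∧ (¬(T ∨ F) ∧ ¬¬T)) ∧ ((T ∨ (x0 ∨ x0)) ∧ (x0 ∧ (¬F ∨ x0)))
  step 2: ((¬T ∨ (F ∨ F)) ∧ (¬(T ∨ F) ∧ ¬¬T)) ∧ ((T ∨ (x0 ∨ x0)) ∧ (x0 ∧ (¬F ∨ x0)))
  step 3: ((F ∨ (F ∨ F)) ∧ (¬(T ∨ F) ∧ ¬¬T)) ∧ ((T ∨ (x0 ∨ x0)) ∧ (x0 ∧ (¬F ∨ x0)))
  step 4: ((F ∨ F) ∧ (¬(T ∨ F) ∧ ¬¬T)) ∧ ((T ∨ (x0 ∨ x0)) ∧ (x0 ∧ (¬F ∨ x0)))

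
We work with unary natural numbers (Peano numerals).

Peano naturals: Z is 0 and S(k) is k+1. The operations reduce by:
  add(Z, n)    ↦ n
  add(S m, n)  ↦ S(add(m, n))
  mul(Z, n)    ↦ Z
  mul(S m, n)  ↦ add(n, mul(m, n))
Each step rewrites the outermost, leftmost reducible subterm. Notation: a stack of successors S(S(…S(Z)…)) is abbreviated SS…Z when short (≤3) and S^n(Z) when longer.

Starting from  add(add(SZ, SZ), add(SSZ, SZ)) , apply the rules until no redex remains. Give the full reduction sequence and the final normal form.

  start: add(add(SZ, SZ), add(SSZ, SZ))
  [1] add(S(add(Z, SZ)), add(SSZ, SZ))
  [2] S(add(add(Z, SZ), add(SSZ, SZ)))
  [3] S(add(SZ, add(SSZ, SZ)))
  [4] S(S(add(Z, add(SSZ, SZ))))
  [5] S(S(add(SSZ, SZ)))
  [6] S(S(S(add(SZ, SZ))))
  [7] S(S(S(S(add(Z, SZ)))))
  [8] S^5(Z)

Answer: normal form = S^5(Z)  (in 8 steps)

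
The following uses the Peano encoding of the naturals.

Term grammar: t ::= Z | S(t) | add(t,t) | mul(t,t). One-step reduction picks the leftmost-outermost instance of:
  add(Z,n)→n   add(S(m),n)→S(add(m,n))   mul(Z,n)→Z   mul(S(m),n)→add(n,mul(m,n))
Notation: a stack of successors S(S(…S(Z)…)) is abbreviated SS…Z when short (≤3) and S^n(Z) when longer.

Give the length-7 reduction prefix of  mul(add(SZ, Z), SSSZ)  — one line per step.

Answer: after 7 steps: S(S(S(mul(Z, SSSZ))))

Derivation:
  start: mul(add(SZ, Z), SSSZ)
  →1  mul(S(add(Z, Z)), SSSZ)
  →2  add(SSSZ, mul(add(Z, Z), SSSZ))
  →3  S(add(SSZ, mul(add(Z, Z), SSSZ)))
  →4  S(S(add(SZ, mul(add(Z, Z), SSSZ))))
  →5  S(S(S(add(Z, mul(add(Z, Z), SSSZ)))))
  →6  S(S(S(mul(add(Z, Z), SSSZ))))
  →7  S(S(S(mul(Z, SSSZ))))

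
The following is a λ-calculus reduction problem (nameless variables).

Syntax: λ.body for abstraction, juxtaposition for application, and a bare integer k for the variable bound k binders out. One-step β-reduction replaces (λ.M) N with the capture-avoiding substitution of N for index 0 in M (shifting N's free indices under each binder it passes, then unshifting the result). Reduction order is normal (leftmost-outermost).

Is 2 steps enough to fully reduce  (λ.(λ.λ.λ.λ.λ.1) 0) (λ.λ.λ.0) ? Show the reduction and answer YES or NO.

  start: (λ.(λ.λ.λ.λ.λ.1) 0) (λ.λ.λ.0)
  step 1: (λ.λ.λ.λ.λ.1) (λ.λ.λ.0)
  step 2: λ.λ.λ.λ.1

Answer: YES — reaches normal form λ.λ.λ.λ.1 in 2 ≤ 2 steps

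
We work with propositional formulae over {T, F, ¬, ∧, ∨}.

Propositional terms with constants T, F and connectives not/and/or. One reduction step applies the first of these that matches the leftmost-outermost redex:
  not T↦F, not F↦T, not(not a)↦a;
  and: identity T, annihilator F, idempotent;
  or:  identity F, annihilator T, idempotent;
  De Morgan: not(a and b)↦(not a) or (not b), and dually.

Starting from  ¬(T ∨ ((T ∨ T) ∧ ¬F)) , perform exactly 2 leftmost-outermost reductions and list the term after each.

Answer: after 2 steps: F ∧ ¬((T ∨ T) ∧ ¬F)

Working:
  start: ¬(T ∨ ((T ∨ T) ∧ ¬F))
  [1] ¬T ∧ ¬((T ∨ T) ∧ ¬F)
  [2] F ∧ ¬((T ∨ T) ∧ ¬F)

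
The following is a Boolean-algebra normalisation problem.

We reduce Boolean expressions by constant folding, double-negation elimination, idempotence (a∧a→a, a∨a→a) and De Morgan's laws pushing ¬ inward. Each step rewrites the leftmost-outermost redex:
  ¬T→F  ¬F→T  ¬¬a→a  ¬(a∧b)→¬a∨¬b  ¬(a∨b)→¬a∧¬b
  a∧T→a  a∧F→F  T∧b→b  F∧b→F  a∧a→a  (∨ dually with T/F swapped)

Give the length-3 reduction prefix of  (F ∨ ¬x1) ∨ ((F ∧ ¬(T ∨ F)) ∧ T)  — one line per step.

  start: (F ∨ ¬x1) ∨ ((F ∧ ¬(T ∨ F)) ∧ T)
  →1  ¬x1 ∨ ((F ∧ ¬(T ∨ F)) ∧ T)
  →2  ¬x1 ∨ (F ∧ ¬(T ∨ F))
  →3  ¬x1 ∨ F

Answer: after 3 steps: ¬x1 ∨ F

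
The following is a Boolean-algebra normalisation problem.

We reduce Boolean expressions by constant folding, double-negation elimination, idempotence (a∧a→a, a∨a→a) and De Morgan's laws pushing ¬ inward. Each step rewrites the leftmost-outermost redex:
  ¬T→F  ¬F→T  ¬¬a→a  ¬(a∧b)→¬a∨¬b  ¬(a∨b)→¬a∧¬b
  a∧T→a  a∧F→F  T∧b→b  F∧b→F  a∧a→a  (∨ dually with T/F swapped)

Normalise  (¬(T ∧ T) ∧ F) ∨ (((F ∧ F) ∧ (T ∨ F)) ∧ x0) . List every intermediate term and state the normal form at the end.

  start: (¬(T ∧ T) ∧ F) ∨ (((F ∧ F) ∧ (T ∨ F)) ∧ x0)
  →1  F ∨ (((F ∧ F) ∧ (T ∨ F)) ∧ x0)
  →2  ((F ∧ F) ∧ (T ∨ F)) ∧ x0
  →3  (F ∧ (T ∨ F)) ∧ x0
  →4  F ∧ x0
  →5  F

Answer: normal form = F  (in 5 steps)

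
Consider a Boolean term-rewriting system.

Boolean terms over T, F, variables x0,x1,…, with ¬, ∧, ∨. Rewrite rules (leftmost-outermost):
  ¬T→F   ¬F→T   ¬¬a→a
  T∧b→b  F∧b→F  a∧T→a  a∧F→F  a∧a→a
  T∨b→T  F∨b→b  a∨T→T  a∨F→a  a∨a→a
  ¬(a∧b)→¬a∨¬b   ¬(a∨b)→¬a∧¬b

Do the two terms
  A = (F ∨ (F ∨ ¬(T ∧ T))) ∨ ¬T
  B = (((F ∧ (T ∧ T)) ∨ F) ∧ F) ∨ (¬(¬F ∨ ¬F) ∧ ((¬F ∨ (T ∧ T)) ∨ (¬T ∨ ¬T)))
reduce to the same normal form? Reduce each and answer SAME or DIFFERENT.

Answer: SAME — A ⇓ F, B ⇓ F

Derivation:
Term A:
  start: (F ∨ (F ∨ ¬(T ∧ T))) ∨ ¬T
  [1] (F ∨ ¬(T ∧ T)) ∨ ¬T
  [2] ¬(T ∧ T) ∨ ¬T
  [3] (¬T ∨ ¬T) ∨ ¬T
  [4] ¬T ∨ ¬T
  [5] ¬T
  [6] F

Term B:
  start: (((F ∧ (T ∧ T)) ∨ F) ∧ F) ∨ (¬(¬F ∨ ¬F) ∧ ((¬F ∨ (T ∧ T)) ∨ (¬T ∨ ¬T)))
  [1] F ∨ (¬(¬F ∨ ¬F) ∧ ((¬F ∨ (T ∧ T)) ∨ (¬T ∨ ¬T)))
  [2] ¬(¬F ∨ ¬F) ∧ ((¬F ∨ (T ∧ T)) ∨ (¬T ∨ ¬T))
  [3] (¬¬F ∧ ¬¬F) ∧ ((¬F ∨ (T ∧ T)) ∨ (¬T ∨ ¬T))
  [4] ¬¬F ∧ ((¬F ∨ (T ∧ T)) ∨ (¬T ∨ ¬T))
  [5] F ∧ ((¬F ∨ (T ∧ T)) ∨ (¬T ∨ ¬T))
  [6] F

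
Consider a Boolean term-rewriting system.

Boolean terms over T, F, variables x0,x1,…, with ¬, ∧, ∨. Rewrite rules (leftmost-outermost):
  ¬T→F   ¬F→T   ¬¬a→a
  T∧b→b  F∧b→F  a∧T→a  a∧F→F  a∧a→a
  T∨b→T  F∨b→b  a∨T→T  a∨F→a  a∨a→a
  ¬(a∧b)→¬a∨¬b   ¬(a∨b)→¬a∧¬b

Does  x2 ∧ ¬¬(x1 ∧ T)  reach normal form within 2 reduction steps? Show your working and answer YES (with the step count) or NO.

Answer: YES — reaches normal form x2 ∧ x1 in 2 ≤ 2 steps

Working:
  start: x2 ∧ ¬¬(x1 ∧ T)
  [1] x2 ∧ (x1 ∧ T)
  [2] x2 ∧ x1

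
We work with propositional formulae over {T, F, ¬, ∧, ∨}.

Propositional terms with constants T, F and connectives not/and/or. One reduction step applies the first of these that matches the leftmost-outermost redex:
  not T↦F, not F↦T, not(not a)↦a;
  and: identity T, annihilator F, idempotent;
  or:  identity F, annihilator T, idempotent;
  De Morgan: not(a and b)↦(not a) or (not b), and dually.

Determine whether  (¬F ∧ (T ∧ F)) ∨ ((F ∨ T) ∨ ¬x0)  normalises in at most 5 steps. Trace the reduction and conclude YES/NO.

  start: (¬F ∧ (T ∧ F)) ∨ ((F ∨ T) ∨ ¬x0)
  step 1: (T ∧ (T ∧ F)) ∨ ((F ∨ T) ∨ ¬x0)
  step 2: (T ∧ F) ∨ ((F ∨ T) ∨ ¬x0)
  step 3: F ∨ ((F ∨ T) ∨ ¬x0)
  step 4: (F ∨ T) ∨ ¬x0
  step 5: T ∨ ¬x0

Answer: NO — after 5 steps the term is T ∨ ¬x0, not yet normal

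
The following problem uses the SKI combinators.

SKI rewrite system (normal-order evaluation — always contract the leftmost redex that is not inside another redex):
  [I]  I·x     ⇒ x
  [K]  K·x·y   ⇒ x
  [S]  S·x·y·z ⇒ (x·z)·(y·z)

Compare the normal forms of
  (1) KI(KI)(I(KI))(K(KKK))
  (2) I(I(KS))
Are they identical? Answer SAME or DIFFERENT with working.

Term A:
  start: KI(KI)(I(KI))(K(KKK))
  step 1: I(I(KI))(K(KKK))
  step 2: I(KI)(K(KKK))
  step 3: KI(K(KKK))
  step 4: I

Term B:
  start: I(I(KS))
  step 1: I(KS)
  step 2: KS

Answer: DIFFERENT — A ⇓ I, B ⇓ KS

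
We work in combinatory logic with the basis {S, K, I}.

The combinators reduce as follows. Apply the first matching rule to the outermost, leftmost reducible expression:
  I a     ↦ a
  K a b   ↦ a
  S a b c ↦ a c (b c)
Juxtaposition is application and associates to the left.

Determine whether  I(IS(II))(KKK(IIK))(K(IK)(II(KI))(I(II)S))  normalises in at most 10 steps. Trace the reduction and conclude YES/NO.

  start: I(IS(II))(KKK(IIK))(K(IK)(II(KI))(I(II)S))
  step 1: IS(II)(KKK(IIK))(K(IK)(II(KI))(I(II)S))
  step 2: S(II)(KKK(IIK))(K(IK)(II(KI))(I(II)S))
  step 3: II(K(IK)(II(KI))(I(II)S))(KKK(IIK)(K(IK)(II(KI))(I(II)S)))
  step 4: I(K(IK)(II(KI))(I(II)S))(KKK(IIK)(K(IK)(II(KI))(I(II)S)))
  step 5: K(IK)(II(KI))(I(II)S)(KKK(IIK)(K(IK)(II(KI))(I(II)S)))
  step 6: IK(I(II)S)(KKK(IIK)(K(IK)(II(KI))(I(II)S)))
  step 7: K(I(II)S)(KKK(IIK)(K(IK)(II(KI))(I(II)S)))
  step 8: I(II)S
  step 9: IIS
  step 10: IS

Answer: NO — after 10 steps the term is IS, not yet normal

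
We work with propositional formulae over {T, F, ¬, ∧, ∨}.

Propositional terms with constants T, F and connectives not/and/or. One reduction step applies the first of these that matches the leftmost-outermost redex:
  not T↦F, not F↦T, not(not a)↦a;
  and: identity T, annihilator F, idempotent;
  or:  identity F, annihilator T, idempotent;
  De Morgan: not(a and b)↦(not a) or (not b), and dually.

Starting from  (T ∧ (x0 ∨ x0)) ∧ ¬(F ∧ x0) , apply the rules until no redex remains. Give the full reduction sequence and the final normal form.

Answer: normal form = x0  (in 6 steps)

Reduction:
  start: (T ∧ (x0 ∨ x0)) ∧ ¬(F ∧ x0)
  step 1: (x0 ∨ x0) ∧ ¬(F ∧ x0)
  step 2: x0 ∧ ¬(F ∧ x0)
  step 3: x0 ∧ (¬F ∨ ¬x0)
  step 4: x0 ∧ (T ∨ ¬x0)
  step 5: x0 ∧ T
  step 6: x0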